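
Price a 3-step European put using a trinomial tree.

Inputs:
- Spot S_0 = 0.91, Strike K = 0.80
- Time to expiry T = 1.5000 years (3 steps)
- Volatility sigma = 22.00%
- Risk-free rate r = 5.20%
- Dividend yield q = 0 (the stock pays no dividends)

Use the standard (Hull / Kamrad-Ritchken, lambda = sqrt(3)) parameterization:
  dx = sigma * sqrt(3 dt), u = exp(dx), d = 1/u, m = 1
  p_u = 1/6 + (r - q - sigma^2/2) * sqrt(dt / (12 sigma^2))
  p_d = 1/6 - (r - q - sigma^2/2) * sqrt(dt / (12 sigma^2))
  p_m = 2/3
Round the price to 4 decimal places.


Answer: Price = V(0,0) = 0.0302

Derivation:
dt = T/N = 0.500000; dx = sigma*sqrt(3*dt) = 0.269444
u = exp(dx) = 1.309236; d = 1/u = 0.763804
p_u = 0.192461, p_m = 0.666667, p_d = 0.140873
Discount per step: exp(-r*dt) = 0.974335
Stock lattice S(k, j) with j the centered position index:
  k=0: S(0,+0) = 0.9100
  k=1: S(1,-1) = 0.6951; S(1,+0) = 0.9100; S(1,+1) = 1.1914
  k=2: S(2,-2) = 0.5309; S(2,-1) = 0.6951; S(2,+0) = 0.9100; S(2,+1) = 1.1914; S(2,+2) = 1.5598
  k=3: S(3,-3) = 0.4055; S(3,-2) = 0.5309; S(3,-1) = 0.6951; S(3,+0) = 0.9100; S(3,+1) = 1.1914; S(3,+2) = 1.5598; S(3,+3) = 2.0422
Terminal payoffs V(N, j) = max(K - S_T, 0):
  V(3,-3) = 0.394503; V(3,-2) = 0.269109; V(3,-1) = 0.104938; V(3,+0) = 0.000000; V(3,+1) = 0.000000; V(3,+2) = 0.000000; V(3,+3) = 0.000000
Backward induction: V(k, j) = exp(-r*dt) * [p_u * V(k+1, j+1) + p_m * V(k+1, j) + p_d * V(k+1, j-1)]
  V(2,-2) = exp(-r*dt) * [p_u*0.104938 + p_m*0.269109 + p_d*0.394503] = 0.248628
  V(2,-1) = exp(-r*dt) * [p_u*0.000000 + p_m*0.104938 + p_d*0.269109] = 0.105100
  V(2,+0) = exp(-r*dt) * [p_u*0.000000 + p_m*0.000000 + p_d*0.104938] = 0.014404
  V(2,+1) = exp(-r*dt) * [p_u*0.000000 + p_m*0.000000 + p_d*0.000000] = 0.000000
  V(2,+2) = exp(-r*dt) * [p_u*0.000000 + p_m*0.000000 + p_d*0.000000] = 0.000000
  V(1,-1) = exp(-r*dt) * [p_u*0.014404 + p_m*0.105100 + p_d*0.248628] = 0.105096
  V(1,+0) = exp(-r*dt) * [p_u*0.000000 + p_m*0.014404 + p_d*0.105100] = 0.023782
  V(1,+1) = exp(-r*dt) * [p_u*0.000000 + p_m*0.000000 + p_d*0.014404] = 0.001977
  V(0,+0) = exp(-r*dt) * [p_u*0.001977 + p_m*0.023782 + p_d*0.105096] = 0.030243


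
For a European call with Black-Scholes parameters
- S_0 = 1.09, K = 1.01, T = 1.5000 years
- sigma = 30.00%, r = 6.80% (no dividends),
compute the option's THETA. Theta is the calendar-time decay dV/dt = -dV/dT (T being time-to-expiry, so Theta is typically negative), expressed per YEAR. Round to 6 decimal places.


Answer: Theta = -0.080940

Derivation:
d1 = 0.6687851789; d2 = 0.3013617175
phi(d1) = 0.3189964385; exp(-qT) = 1.0000000000; exp(-rT) = 0.9030295517
Theta = -S*exp(-qT)*phi(d1)*sigma/(2*sqrt(T)) - r*K*exp(-rT)*N(d2) + q*S*exp(-qT)*N(d1)
N(d1) = 0.7481837388; N(d2) = 0.6184306584; sqrt(T) = 1.2247448714
Term 1 = -1.0900 * 1.0000000000 * 0.3189964385 * 0.3000 / (2 * 1.2247448714) = -0.0425851285
Term 2 = -0.0680 * 1.0100 * 0.9030295517 * 0.6184306584 = -0.0383551125
Term 3 = 0 (no dividend yield, q = 0)
Theta = -0.0425851285 + (-0.0383551125) + (0.0000000000) = -0.080940


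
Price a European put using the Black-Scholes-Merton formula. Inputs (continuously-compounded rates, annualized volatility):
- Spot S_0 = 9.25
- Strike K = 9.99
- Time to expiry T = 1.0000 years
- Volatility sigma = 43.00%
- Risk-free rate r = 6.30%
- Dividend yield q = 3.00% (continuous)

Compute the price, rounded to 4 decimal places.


Answer: Price = 1.7722

Derivation:
d1 = (ln(S/K) + (r - q + 0.5*sigma^2) * T) / (sigma * sqrt(T)) = 0.11276502
d2 = d1 - sigma * sqrt(T) = -0.31723498
exp(-rT) = 0.93894347; exp(-qT) = 0.97044553
P = K * exp(-rT) * N(-d2) - S_0 * exp(-qT) * N(-d1)
N(-d1) = 0.45510843; N(-d2) = 0.62446735
P = 9.9900 * 0.93894347 * 0.62446735 - 9.2500 * 0.97044553 * 0.45510843 = 1.7722


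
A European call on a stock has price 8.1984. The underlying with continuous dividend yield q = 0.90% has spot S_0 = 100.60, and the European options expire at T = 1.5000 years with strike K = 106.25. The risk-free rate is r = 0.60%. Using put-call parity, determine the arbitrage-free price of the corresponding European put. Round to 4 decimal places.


Put-call parity: C - P = S_0 * exp(-qT) - K * exp(-rT).
S_0 * exp(-qT) = 100.6000 * 0.98659072 = 99.25102606
K * exp(-rT) = 106.2500 * 0.99104038 = 105.29804024
P = C - S*exp(-qT) + K*exp(-rT)
P = 8.1984 - 99.25102606 + 105.29804024 = 14.2454

Answer: Put price = 14.2454


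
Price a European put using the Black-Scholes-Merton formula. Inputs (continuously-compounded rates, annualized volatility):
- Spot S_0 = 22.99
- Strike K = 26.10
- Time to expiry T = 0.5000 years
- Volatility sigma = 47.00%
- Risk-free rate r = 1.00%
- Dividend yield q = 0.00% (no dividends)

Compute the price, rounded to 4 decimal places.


Answer: Price = 4.9332

Derivation:
d1 = (ln(S/K) + (r - q + 0.5*sigma^2) * T) / (sigma * sqrt(T)) = -0.20055045
d2 = d1 - sigma * sqrt(T) = -0.53289064
exp(-rT) = 0.99501248; exp(-qT) = 1.00000000
P = K * exp(-rT) * N(-d2) - S_0 * exp(-qT) * N(-d1)
N(-d1) = 0.57947495; N(-d2) = 0.70294536
P = 26.1000 * 0.99501248 * 0.70294536 - 22.9900 * 1.00000000 * 0.57947495 = 4.9332


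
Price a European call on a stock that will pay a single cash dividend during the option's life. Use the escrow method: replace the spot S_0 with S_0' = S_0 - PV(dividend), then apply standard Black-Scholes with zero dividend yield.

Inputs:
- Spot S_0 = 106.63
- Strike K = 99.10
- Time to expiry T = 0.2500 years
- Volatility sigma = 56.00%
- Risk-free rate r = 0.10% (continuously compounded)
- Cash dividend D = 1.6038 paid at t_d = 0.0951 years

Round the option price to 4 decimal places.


Answer: Price = 14.5819

Derivation:
PV(D) = D * exp(-r * t_d) = 1.6038 * 0.99990490 = 1.60364749
S_0' = S_0 - PV(D) = 106.6300 - 1.60364749 = 105.02635251
d1 = (ln(S_0'/K) + (r + sigma^2/2)*T) / (sigma*sqrt(T)) = 0.34832805
d2 = d1 - sigma*sqrt(T) = 0.06832805
exp(-rT) = 0.99975003
N(d1) = 0.63620308; N(d2) = 0.52723775
C = S_0' * N(d1) - K * exp(-rT) * N(d2) = 105.02635251 * 0.63620308 - 99.1000 * 0.99975003 * 0.52723775 = 14.5819


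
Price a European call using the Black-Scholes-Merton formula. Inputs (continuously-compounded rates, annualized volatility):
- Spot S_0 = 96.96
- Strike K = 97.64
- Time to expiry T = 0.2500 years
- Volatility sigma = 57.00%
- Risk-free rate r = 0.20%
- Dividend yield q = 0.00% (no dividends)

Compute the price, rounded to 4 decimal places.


d1 = (ln(S/K) + (r - q + 0.5*sigma^2) * T) / (sigma * sqrt(T)) = 0.11973255
d2 = d1 - sigma * sqrt(T) = -0.16526745
exp(-rT) = 0.99950012; exp(-qT) = 1.00000000
C = S_0 * exp(-qT) * N(d1) - K * exp(-rT) * N(d2)
N(d1) = 0.54765249; N(d2) = 0.43436674
C = 96.9600 * 1.00000000 * 0.54765249 - 97.6400 * 0.99950012 * 0.43436674 = 10.7100

Answer: Price = 10.7100


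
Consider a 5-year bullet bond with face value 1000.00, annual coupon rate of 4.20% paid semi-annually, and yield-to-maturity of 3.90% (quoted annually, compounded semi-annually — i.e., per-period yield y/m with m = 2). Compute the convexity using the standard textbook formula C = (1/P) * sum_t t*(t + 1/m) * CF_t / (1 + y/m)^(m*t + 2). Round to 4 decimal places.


Coupon per period c = face * coupon_rate / m = 21.000000
Periods per year m = 2; per-period yield y/m = 0.019500
Number of cashflows N = 10
Cashflows (t years, CF_t, discount factor 1/(1+y/m)^(m*t), PV):
  t = 0.5000: CF_t = 21.000000, DF = 0.980873, PV = 20.598333
  t = 1.0000: CF_t = 21.000000, DF = 0.962112, PV = 20.204348
  t = 1.5000: CF_t = 21.000000, DF = 0.943709, PV = 19.817899
  t = 2.0000: CF_t = 21.000000, DF = 0.925659, PV = 19.438841
  t = 2.5000: CF_t = 21.000000, DF = 0.907954, PV = 19.067034
  t = 3.0000: CF_t = 21.000000, DF = 0.890588, PV = 18.702339
  t = 3.5000: CF_t = 21.000000, DF = 0.873553, PV = 18.344618
  t = 4.0000: CF_t = 21.000000, DF = 0.856845, PV = 17.993741
  t = 4.5000: CF_t = 21.000000, DF = 0.840456, PV = 17.649574
  t = 5.0000: CF_t = 1021.000000, DF = 0.824380, PV = 841.692468
Price P = sum_t PV_t = 1013.509194
Convexity numerator sum_t t*(t + 1/m) * CF_t / (1+y/m)^(m*t + 2):
  t = 0.5000: term = 9.908949
  t = 1.0000: term = 29.158262
  t = 1.5000: term = 57.201102
  t = 2.0000: term = 93.511693
  t = 2.5000: term = 137.584639
  t = 3.0000: term = 188.934276
  t = 3.5000: term = 247.094034
  t = 4.0000: term = 311.615821
  t = 4.5000: term = 382.069422
  t = 5.0000: term = 22269.561958
Convexity = (1/P) * sum = 23726.640155 / 1013.509194 = 23.410385

Answer: Convexity = 23.4104


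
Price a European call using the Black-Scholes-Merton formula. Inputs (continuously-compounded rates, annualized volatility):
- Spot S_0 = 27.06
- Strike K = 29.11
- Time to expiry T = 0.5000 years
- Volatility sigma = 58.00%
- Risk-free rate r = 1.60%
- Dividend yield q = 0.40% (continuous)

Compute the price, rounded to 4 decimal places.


Answer: Price = 3.6635

Derivation:
d1 = (ln(S/K) + (r - q + 0.5*sigma^2) * T) / (sigma * sqrt(T)) = 0.04163363
d2 = d1 - sigma * sqrt(T) = -0.36848830
exp(-rT) = 0.99203191; exp(-qT) = 0.99800200
C = S_0 * exp(-qT) * N(d1) - K * exp(-rT) * N(d2)
N(d1) = 0.51660462; N(d2) = 0.35625458
C = 27.0600 * 0.99800200 * 0.51660462 - 29.1100 * 0.99203191 * 0.35625458 = 3.6635


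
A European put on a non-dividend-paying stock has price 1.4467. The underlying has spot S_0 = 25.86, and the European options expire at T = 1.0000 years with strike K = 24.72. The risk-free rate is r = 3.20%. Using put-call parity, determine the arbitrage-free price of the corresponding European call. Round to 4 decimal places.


Put-call parity: C - P = S_0 * exp(-qT) - K * exp(-rT).
S_0 * exp(-qT) = 25.8600 * 1.00000000 = 25.86000000
K * exp(-rT) = 24.7200 * 0.96850658 = 23.94148271
C = P + S*exp(-qT) - K*exp(-rT)
C = 1.4467 + 25.86000000 - 23.94148271 = 3.3652

Answer: Call price = 3.3652


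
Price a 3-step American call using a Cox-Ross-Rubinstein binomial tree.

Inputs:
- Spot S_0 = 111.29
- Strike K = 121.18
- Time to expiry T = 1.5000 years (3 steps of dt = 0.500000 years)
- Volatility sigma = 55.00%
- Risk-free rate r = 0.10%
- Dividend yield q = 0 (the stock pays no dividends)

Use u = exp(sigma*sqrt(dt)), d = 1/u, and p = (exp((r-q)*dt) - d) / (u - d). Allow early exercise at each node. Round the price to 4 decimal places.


dt = T/N = 0.500000
u = exp(sigma*sqrt(dt)) = 1.475370; d = 1/u = 0.677796
p = (exp((r-q)*dt) - d) / (u - d) = 0.404607
Discount per step: exp(-r*dt) = 0.999500
Stock lattice S(k, i) with i counting down-moves:
  k=0: S(0,0) = 111.2900
  k=1: S(1,0) = 164.1939; S(1,1) = 75.4319
  k=2: S(2,0) = 242.2468; S(2,1) = 111.2900; S(2,2) = 51.1275
  k=3: S(3,0) = 357.4036; S(3,1) = 164.1939; S(3,2) = 75.4319; S(3,3) = 34.6540
Terminal payoffs V(N, i) = max(S_T - K, 0):
  V(3,0) = 236.223572; V(3,1) = 43.013915; V(3,2) = 0.000000; V(3,3) = 0.000000
Backward induction: V(k, i) = exp(-r*dt) * [p * V(k+1, i) + (1-p) * V(k+1, i+1)]; then take max(V_cont, immediate exercise) for American.
  V(2,0) = exp(-r*dt) * [p*236.223572 + (1-p)*43.013915] = 121.127332; exercise = 121.066758; V(2,0) = max -> 121.127332
  V(2,1) = exp(-r*dt) * [p*43.013915 + (1-p)*0.000000] = 17.395035; exercise = 0.000000; V(2,1) = max -> 17.395035
  V(2,2) = exp(-r*dt) * [p*0.000000 + (1-p)*0.000000] = 0.000000; exercise = 0.000000; V(2,2) = max -> 0.000000
  V(1,0) = exp(-r*dt) * [p*121.127332 + (1-p)*17.395035] = 59.336182; exercise = 43.013915; V(1,0) = max -> 59.336182
  V(1,1) = exp(-r*dt) * [p*17.395035 + (1-p)*0.000000] = 7.034636; exercise = 0.000000; V(1,1) = max -> 7.034636
  V(0,0) = exp(-r*dt) * [p*59.336182 + (1-p)*7.034636] = 28.182118; exercise = 0.000000; V(0,0) = max -> 28.182118

Answer: Price = V(0,0) = 28.1821


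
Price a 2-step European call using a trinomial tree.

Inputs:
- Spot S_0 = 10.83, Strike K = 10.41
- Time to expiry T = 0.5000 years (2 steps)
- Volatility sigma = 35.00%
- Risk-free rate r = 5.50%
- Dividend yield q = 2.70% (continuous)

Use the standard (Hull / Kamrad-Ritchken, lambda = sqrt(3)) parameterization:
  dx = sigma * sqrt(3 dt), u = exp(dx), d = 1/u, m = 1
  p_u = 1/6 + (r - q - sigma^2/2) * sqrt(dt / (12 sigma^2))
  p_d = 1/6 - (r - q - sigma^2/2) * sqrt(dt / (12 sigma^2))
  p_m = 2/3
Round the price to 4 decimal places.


dt = T/N = 0.250000; dx = sigma*sqrt(3*dt) = 0.303109
u = exp(dx) = 1.354062; d = 1/u = 0.738519
p_u = 0.152955, p_m = 0.666667, p_d = 0.180379
Discount per step: exp(-r*dt) = 0.986344
Stock lattice S(k, j) with j the centered position index:
  k=0: S(0,+0) = 10.8300
  k=1: S(1,-1) = 7.9982; S(1,+0) = 10.8300; S(1,+1) = 14.6645
  k=2: S(2,-2) = 5.9068; S(2,-1) = 7.9982; S(2,+0) = 10.8300; S(2,+1) = 14.6645; S(2,+2) = 19.8566
Terminal payoffs V(N, j) = max(S_T - K, 0):
  V(2,-2) = 0.000000; V(2,-1) = 0.000000; V(2,+0) = 0.420000; V(2,+1) = 4.254490; V(2,+2) = 9.446628
Backward induction: V(k, j) = exp(-r*dt) * [p_u * V(k+1, j+1) + p_m * V(k+1, j) + p_d * V(k+1, j-1)]
  V(1,-1) = exp(-r*dt) * [p_u*0.420000 + p_m*0.000000 + p_d*0.000000] = 0.063364
  V(1,+0) = exp(-r*dt) * [p_u*4.254490 + p_m*0.420000 + p_d*0.000000] = 0.918034
  V(1,+1) = exp(-r*dt) * [p_u*9.446628 + p_m*4.254490 + p_d*0.420000] = 4.297493
  V(0,+0) = exp(-r*dt) * [p_u*4.297493 + p_m*0.918034 + p_d*0.063364] = 1.263283

Answer: Price = V(0,0) = 1.2633


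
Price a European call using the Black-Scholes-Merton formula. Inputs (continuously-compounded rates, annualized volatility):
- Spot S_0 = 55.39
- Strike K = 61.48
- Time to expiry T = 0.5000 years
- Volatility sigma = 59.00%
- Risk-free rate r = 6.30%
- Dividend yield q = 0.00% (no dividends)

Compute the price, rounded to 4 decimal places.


Answer: Price = 7.5485

Derivation:
d1 = (ln(S/K) + (r - q + 0.5*sigma^2) * T) / (sigma * sqrt(T)) = 0.03406614
d2 = d1 - sigma * sqrt(T) = -0.38312687
exp(-rT) = 0.96899096; exp(-qT) = 1.00000000
C = S_0 * exp(-qT) * N(d1) - K * exp(-rT) * N(d2)
N(d1) = 0.51358779; N(d2) = 0.35081285
C = 55.3900 * 1.00000000 * 0.51358779 - 61.4800 * 0.96899096 * 0.35081285 = 7.5485


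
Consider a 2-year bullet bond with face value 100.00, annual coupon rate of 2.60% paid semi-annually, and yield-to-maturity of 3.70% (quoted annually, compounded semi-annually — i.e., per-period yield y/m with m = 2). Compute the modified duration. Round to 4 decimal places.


Coupon per period c = face * coupon_rate / m = 1.300000
Periods per year m = 2; per-period yield y/m = 0.018500
Number of cashflows N = 4
Cashflows (t years, CF_t, discount factor 1/(1+y/m)^(m*t), PV):
  t = 0.5000: CF_t = 1.300000, DF = 0.981836, PV = 1.276387
  t = 1.0000: CF_t = 1.300000, DF = 0.964002, PV = 1.253203
  t = 1.5000: CF_t = 1.300000, DF = 0.946492, PV = 1.230439
  t = 2.0000: CF_t = 101.300000, DF = 0.929300, PV = 94.138075
Price P = sum_t PV_t = 97.898104
First compute Macaulay numerator sum_t t * PV_t:
  t * PV_t at t = 0.5000: 0.638193
  t * PV_t at t = 1.0000: 1.253203
  t * PV_t at t = 1.5000: 1.845659
  t * PV_t at t = 2.0000: 188.276149
Macaulay duration D = 192.013205 / 97.898104 = 1.961358
Modified duration = D / (1 + y/m) = 1.961358 / (1 + 0.018500) = 1.925732

Answer: Modified duration = 1.9257


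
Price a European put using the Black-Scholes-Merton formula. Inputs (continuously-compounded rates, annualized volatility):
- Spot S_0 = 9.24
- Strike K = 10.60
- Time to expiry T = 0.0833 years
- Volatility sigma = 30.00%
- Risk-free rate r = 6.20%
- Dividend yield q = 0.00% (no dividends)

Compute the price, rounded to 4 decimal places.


Answer: Price = 1.3290

Derivation:
d1 = (ln(S/K) + (r - q + 0.5*sigma^2) * T) / (sigma * sqrt(T)) = -1.48292074
d2 = d1 - sigma * sqrt(T) = -1.56950595
exp(-rT) = 0.99484871; exp(-qT) = 1.00000000
P = K * exp(-rT) * N(-d2) - S_0 * exp(-qT) * N(-d1)
N(-d1) = 0.93095226; N(-d2) = 0.94173495
P = 10.6000 * 0.99484871 * 0.94173495 - 9.2400 * 1.00000000 * 0.93095226 = 1.3290


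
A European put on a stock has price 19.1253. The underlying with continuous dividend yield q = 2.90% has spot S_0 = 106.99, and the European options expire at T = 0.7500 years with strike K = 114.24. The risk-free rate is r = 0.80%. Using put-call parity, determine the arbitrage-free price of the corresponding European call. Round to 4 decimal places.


Put-call parity: C - P = S_0 * exp(-qT) - K * exp(-rT).
S_0 * exp(-qT) = 106.9900 * 0.97848483 = 104.68809150
K * exp(-rT) = 114.2400 * 0.99401796 = 113.55661221
C = P + S*exp(-qT) - K*exp(-rT)
C = 19.1253 + 104.68809150 - 113.55661221 = 10.2568

Answer: Call price = 10.2568


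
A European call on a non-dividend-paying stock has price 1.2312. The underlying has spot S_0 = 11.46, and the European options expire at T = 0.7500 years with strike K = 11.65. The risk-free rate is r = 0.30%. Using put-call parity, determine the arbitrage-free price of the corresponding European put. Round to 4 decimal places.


Put-call parity: C - P = S_0 * exp(-qT) - K * exp(-rT).
S_0 * exp(-qT) = 11.4600 * 1.00000000 = 11.46000000
K * exp(-rT) = 11.6500 * 0.99775253 = 11.62381697
P = C - S*exp(-qT) + K*exp(-rT)
P = 1.2312 - 11.46000000 + 11.62381697 = 1.3950

Answer: Put price = 1.3950


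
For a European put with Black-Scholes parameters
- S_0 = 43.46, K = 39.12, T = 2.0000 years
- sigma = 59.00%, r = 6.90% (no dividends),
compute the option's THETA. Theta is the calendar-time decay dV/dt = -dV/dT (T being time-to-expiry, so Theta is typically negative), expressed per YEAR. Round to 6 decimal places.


d1 = 0.7086733579; d2 = -0.1257126439
phi(d1) = 0.3103522000; exp(-qT) = 1.0000000000; exp(-rT) = 0.8710986917
Theta = -S*exp(-qT)*phi(d1)*sigma/(2*sqrt(T)) + r*K*exp(-rT)*N(-d2) - q*S*exp(-qT)*N(-d1)
N(-d1) = 0.2392636008; N(-d2) = 0.5500203036; sqrt(T) = 1.4142135624
Term 1 = -43.4600 * 1.0000000000 * 0.3103522000 * 0.5900 / (2 * 1.4142135624) = -2.8135301176
Term 2 = 0.0690 * 39.1200 * 0.8710986917 * 0.5500203036 = 1.2932843427
Term 3 = 0 (no dividend yield, q = 0)
Theta = -2.8135301176 + (1.2932843427) + (0.0000000000) = -1.520246

Answer: Theta = -1.520246


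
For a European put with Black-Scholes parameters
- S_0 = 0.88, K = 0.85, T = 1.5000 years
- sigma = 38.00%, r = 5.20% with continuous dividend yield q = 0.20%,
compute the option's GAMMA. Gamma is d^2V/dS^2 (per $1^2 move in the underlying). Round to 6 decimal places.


d1 = 0.4683801652; d2 = 0.0029771141
phi(d1) = 0.3574969234; exp(-qT) = 0.9970044955; exp(-rT) = 0.9249644265
Gamma = exp(-qT) * phi(d1) / (S * sigma * sqrt(T)) = 0.9970044955 * 0.3574969234 / (0.8800 * 0.3800 * 1.2247448714) = 0.870277

Answer: Gamma = 0.870277


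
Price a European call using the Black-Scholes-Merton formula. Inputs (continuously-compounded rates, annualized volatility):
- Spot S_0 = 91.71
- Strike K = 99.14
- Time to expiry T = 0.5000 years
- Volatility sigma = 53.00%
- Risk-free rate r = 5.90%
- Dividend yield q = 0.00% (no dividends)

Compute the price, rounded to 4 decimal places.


Answer: Price = 11.8107

Derivation:
d1 = (ln(S/K) + (r - q + 0.5*sigma^2) * T) / (sigma * sqrt(T)) = 0.05823206
d2 = d1 - sigma * sqrt(T) = -0.31653453
exp(-rT) = 0.97093088; exp(-qT) = 1.00000000
C = S_0 * exp(-qT) * N(d1) - K * exp(-rT) * N(d2)
N(d1) = 0.52321811; N(d2) = 0.37579841
C = 91.7100 * 1.00000000 * 0.52321811 - 99.1400 * 0.97093088 * 0.37579841 = 11.8107


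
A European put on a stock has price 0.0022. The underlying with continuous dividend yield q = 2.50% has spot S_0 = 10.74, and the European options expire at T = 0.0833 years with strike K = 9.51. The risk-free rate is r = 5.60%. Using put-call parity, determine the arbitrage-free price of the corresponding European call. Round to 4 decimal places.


Put-call parity: C - P = S_0 * exp(-qT) - K * exp(-rT).
S_0 * exp(-qT) = 10.7400 * 0.99791967 = 10.71765722
K * exp(-rT) = 9.5100 * 0.99534606 = 9.46574106
C = P + S*exp(-qT) - K*exp(-rT)
C = 0.0022 + 10.71765722 - 9.46574106 = 1.2541

Answer: Call price = 1.2541


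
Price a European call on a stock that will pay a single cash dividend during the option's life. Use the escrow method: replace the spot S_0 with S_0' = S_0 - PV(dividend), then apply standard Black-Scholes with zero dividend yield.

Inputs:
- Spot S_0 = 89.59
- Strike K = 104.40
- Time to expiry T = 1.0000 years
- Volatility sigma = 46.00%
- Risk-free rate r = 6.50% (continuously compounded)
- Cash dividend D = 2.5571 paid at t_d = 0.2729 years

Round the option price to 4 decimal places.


Answer: Price = 11.9678

Derivation:
PV(D) = D * exp(-r * t_d) = 2.5571 * 0.98241790 = 2.51214081
S_0' = S_0 - PV(D) = 89.5900 - 2.51214081 = 87.07785919
d1 = (ln(S_0'/K) + (r + sigma^2/2)*T) / (sigma*sqrt(T)) = -0.02310223
d2 = d1 - sigma*sqrt(T) = -0.48310223
exp(-rT) = 0.93706746
N(d1) = 0.49078437; N(d2) = 0.31451158
C = S_0' * N(d1) - K * exp(-rT) * N(d2) = 87.07785919 * 0.49078437 - 104.4000 * 0.93706746 * 0.31451158 = 11.9678


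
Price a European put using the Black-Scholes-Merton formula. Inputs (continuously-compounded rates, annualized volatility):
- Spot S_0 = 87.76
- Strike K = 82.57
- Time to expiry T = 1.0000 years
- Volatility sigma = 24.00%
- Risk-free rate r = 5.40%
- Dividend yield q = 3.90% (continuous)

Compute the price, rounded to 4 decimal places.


Answer: Price = 5.0639

Derivation:
d1 = (ln(S/K) + (r - q + 0.5*sigma^2) * T) / (sigma * sqrt(T)) = 0.43649749
d2 = d1 - sigma * sqrt(T) = 0.19649749
exp(-rT) = 0.94743211; exp(-qT) = 0.96175071
P = K * exp(-rT) * N(-d2) - S_0 * exp(-qT) * N(-d1)
N(-d1) = 0.33123791; N(-d2) = 0.42211040
P = 82.5700 * 0.94743211 * 0.42211040 - 87.7600 * 0.96175071 * 0.33123791 = 5.0639


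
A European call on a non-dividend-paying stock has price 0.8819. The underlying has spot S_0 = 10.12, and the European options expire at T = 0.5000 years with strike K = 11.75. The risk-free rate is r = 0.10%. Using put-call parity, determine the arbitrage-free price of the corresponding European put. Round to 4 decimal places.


Put-call parity: C - P = S_0 * exp(-qT) - K * exp(-rT).
S_0 * exp(-qT) = 10.1200 * 1.00000000 = 10.12000000
K * exp(-rT) = 11.7500 * 0.99950012 = 11.74412647
P = C - S*exp(-qT) + K*exp(-rT)
P = 0.8819 - 10.12000000 + 11.74412647 = 2.5060

Answer: Put price = 2.5060


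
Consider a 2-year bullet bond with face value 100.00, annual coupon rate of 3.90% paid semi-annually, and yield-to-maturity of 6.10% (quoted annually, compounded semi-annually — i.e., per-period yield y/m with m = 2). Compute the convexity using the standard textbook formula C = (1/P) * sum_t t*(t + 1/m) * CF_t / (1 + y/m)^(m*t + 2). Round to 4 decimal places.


Answer: Convexity = 4.5267

Derivation:
Coupon per period c = face * coupon_rate / m = 1.950000
Periods per year m = 2; per-period yield y/m = 0.030500
Number of cashflows N = 4
Cashflows (t years, CF_t, discount factor 1/(1+y/m)^(m*t), PV):
  t = 0.5000: CF_t = 1.950000, DF = 0.970403, PV = 1.892285
  t = 1.0000: CF_t = 1.950000, DF = 0.941681, PV = 1.836279
  t = 1.5000: CF_t = 1.950000, DF = 0.913810, PV = 1.781930
  t = 2.0000: CF_t = 101.950000, DF = 0.886764, PV = 90.405582
Price P = sum_t PV_t = 95.916076
Convexity numerator sum_t t*(t + 1/m) * CF_t / (1+y/m)^(m*t + 2):
  t = 0.5000: term = 0.890965
  t = 1.0000: term = 2.593784
  t = 1.5000: term = 5.034031
  t = 2.0000: term = 425.666290
Convexity = (1/P) * sum = 434.185070 / 95.916076 = 4.526718


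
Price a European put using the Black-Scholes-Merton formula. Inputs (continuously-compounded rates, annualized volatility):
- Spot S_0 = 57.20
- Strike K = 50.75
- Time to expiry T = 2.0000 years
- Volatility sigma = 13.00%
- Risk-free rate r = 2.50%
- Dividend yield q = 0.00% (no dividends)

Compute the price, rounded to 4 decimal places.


d1 = (ln(S/K) + (r - q + 0.5*sigma^2) * T) / (sigma * sqrt(T)) = 1.01465624
d2 = d1 - sigma * sqrt(T) = 0.83080848
exp(-rT) = 0.95122942; exp(-qT) = 1.00000000
P = K * exp(-rT) * N(-d2) - S_0 * exp(-qT) * N(-d1)
N(-d1) = 0.15513486; N(-d2) = 0.20304092
P = 50.7500 * 0.95122942 * 0.20304092 - 57.2000 * 1.00000000 * 0.15513486 = 0.9281

Answer: Price = 0.9281


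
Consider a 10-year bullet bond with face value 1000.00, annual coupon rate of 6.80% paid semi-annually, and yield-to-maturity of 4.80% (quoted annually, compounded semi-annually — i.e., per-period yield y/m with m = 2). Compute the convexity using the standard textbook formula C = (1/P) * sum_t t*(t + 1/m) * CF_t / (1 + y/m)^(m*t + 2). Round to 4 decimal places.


Coupon per period c = face * coupon_rate / m = 34.000000
Periods per year m = 2; per-period yield y/m = 0.024000
Number of cashflows N = 20
Cashflows (t years, CF_t, discount factor 1/(1+y/m)^(m*t), PV):
  t = 0.5000: CF_t = 34.000000, DF = 0.976562, PV = 33.203125
  t = 1.0000: CF_t = 34.000000, DF = 0.953674, PV = 32.424927
  t = 1.5000: CF_t = 34.000000, DF = 0.931323, PV = 31.664968
  t = 2.0000: CF_t = 34.000000, DF = 0.909495, PV = 30.922820
  t = 2.5000: CF_t = 34.000000, DF = 0.888178, PV = 30.198066
  t = 3.0000: CF_t = 34.000000, DF = 0.867362, PV = 29.490299
  t = 3.5000: CF_t = 34.000000, DF = 0.847033, PV = 28.799120
  t = 4.0000: CF_t = 34.000000, DF = 0.827181, PV = 28.124141
  t = 4.5000: CF_t = 34.000000, DF = 0.807794, PV = 27.464981
  t = 5.0000: CF_t = 34.000000, DF = 0.788861, PV = 26.821271
  t = 5.5000: CF_t = 34.000000, DF = 0.770372, PV = 26.192647
  t = 6.0000: CF_t = 34.000000, DF = 0.752316, PV = 25.578757
  t = 6.5000: CF_t = 34.000000, DF = 0.734684, PV = 24.979255
  t = 7.0000: CF_t = 34.000000, DF = 0.717465, PV = 24.393804
  t = 7.5000: CF_t = 34.000000, DF = 0.700649, PV = 23.822074
  t = 8.0000: CF_t = 34.000000, DF = 0.684228, PV = 23.263744
  t = 8.5000: CF_t = 34.000000, DF = 0.668191, PV = 22.718500
  t = 9.0000: CF_t = 34.000000, DF = 0.652530, PV = 22.186035
  t = 9.5000: CF_t = 34.000000, DF = 0.637237, PV = 21.666050
  t = 10.0000: CF_t = 1034.000000, DF = 0.622302, PV = 643.459780
Price P = sum_t PV_t = 1157.374363
Convexity numerator sum_t t*(t + 1/m) * CF_t / (1+y/m)^(m*t + 2):
  t = 0.5000: term = 15.832484
  t = 1.0000: term = 46.384230
  t = 1.5000: term = 90.594199
  t = 2.0000: term = 147.451495
  t = 2.5000: term = 215.993402
  t = 3.0000: term = 295.303479
  t = 3.5000: term = 384.509738
  t = 4.0000: term = 482.782874
  t = 4.5000: term = 589.334563
  t = 5.0000: term = 703.415820
  t = 5.5000: term = 824.315414
  t = 6.0000: term = 951.358343
  t = 6.5000: term = 1083.904362
  t = 7.0000: term = 1221.346562
  t = 7.5000: term = 1363.110002
  t = 8.0000: term = 1508.650393
  t = 8.5000: term = 1657.452824
  t = 9.0000: term = 1809.030541
  t = 9.5000: term = 1962.923764
  t = 10.0000: term = 64433.361885
Convexity = (1/P) * sum = 79787.056373 / 1157.374363 = 68.937985

Answer: Convexity = 68.9380


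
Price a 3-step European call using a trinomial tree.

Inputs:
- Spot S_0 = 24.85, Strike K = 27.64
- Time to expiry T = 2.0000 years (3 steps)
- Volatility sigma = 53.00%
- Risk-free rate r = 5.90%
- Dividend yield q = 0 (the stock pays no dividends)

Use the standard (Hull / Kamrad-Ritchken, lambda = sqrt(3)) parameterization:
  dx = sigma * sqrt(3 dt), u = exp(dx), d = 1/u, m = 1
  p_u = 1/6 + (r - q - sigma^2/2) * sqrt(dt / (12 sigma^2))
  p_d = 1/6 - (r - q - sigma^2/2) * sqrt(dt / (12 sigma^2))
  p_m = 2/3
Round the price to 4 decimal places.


Answer: Price = V(0,0) = 7.0240

Derivation:
dt = T/N = 0.666667; dx = sigma*sqrt(3*dt) = 0.749533
u = exp(dx) = 2.116012; d = 1/u = 0.472587
p_u = 0.130444, p_m = 0.666667, p_d = 0.202889
Discount per step: exp(-r*dt) = 0.961430
Stock lattice S(k, j) with j the centered position index:
  k=0: S(0,+0) = 24.8500
  k=1: S(1,-1) = 11.7438; S(1,+0) = 24.8500; S(1,+1) = 52.5829
  k=2: S(2,-2) = 5.5500; S(2,-1) = 11.7438; S(2,+0) = 24.8500; S(2,+1) = 52.5829; S(2,+2) = 111.2660
  k=3: S(3,-3) = 2.6228; S(3,-2) = 5.5500; S(3,-1) = 11.7438; S(3,+0) = 24.8500; S(3,+1) = 52.5829; S(3,+2) = 111.2660; S(3,+3) = 235.4403
Terminal payoffs V(N, j) = max(S_T - K, 0):
  V(3,-3) = 0.000000; V(3,-2) = 0.000000; V(3,-1) = 0.000000; V(3,+0) = 0.000000; V(3,+1) = 24.942898; V(3,+2) = 83.626044; V(3,+3) = 207.800286
Backward induction: V(k, j) = exp(-r*dt) * [p_u * V(k+1, j+1) + p_m * V(k+1, j) + p_d * V(k+1, j-1)]
  V(2,-2) = exp(-r*dt) * [p_u*0.000000 + p_m*0.000000 + p_d*0.000000] = 0.000000
  V(2,-1) = exp(-r*dt) * [p_u*0.000000 + p_m*0.000000 + p_d*0.000000] = 0.000000
  V(2,+0) = exp(-r*dt) * [p_u*24.942898 + p_m*0.000000 + p_d*0.000000] = 3.128162
  V(2,+1) = exp(-r*dt) * [p_u*83.626044 + p_m*24.942898 + p_d*0.000000] = 26.475023
  V(2,+2) = exp(-r*dt) * [p_u*207.800286 + p_m*83.626044 + p_d*24.942898] = 84.526698
  V(1,-1) = exp(-r*dt) * [p_u*3.128162 + p_m*0.000000 + p_d*0.000000] = 0.392312
  V(1,+0) = exp(-r*dt) * [p_u*26.475023 + p_m*3.128162 + p_d*0.000000] = 5.325316
  V(1,+1) = exp(-r*dt) * [p_u*84.526698 + p_m*26.475023 + p_d*3.128162] = 28.180188
  V(0,+0) = exp(-r*dt) * [p_u*28.180188 + p_m*5.325316 + p_d*0.392312] = 7.023965


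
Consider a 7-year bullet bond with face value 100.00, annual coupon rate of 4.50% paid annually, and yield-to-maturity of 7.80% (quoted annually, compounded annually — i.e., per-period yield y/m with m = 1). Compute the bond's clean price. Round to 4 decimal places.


Coupon per period c = face * coupon_rate / m = 4.500000
Periods per year m = 1; per-period yield y/m = 0.078000
Number of cashflows N = 7
Cashflows (t years, CF_t, discount factor 1/(1+y/m)^(m*t), PV):
  t = 1.0000: CF_t = 4.500000, DF = 0.927644, PV = 4.174397
  t = 2.0000: CF_t = 4.500000, DF = 0.860523, PV = 3.872353
  t = 3.0000: CF_t = 4.500000, DF = 0.798259, PV = 3.592165
  t = 4.0000: CF_t = 4.500000, DF = 0.740500, PV = 3.332249
  t = 5.0000: CF_t = 4.500000, DF = 0.686920, PV = 3.091140
  t = 6.0000: CF_t = 4.500000, DF = 0.637217, PV = 2.867477
  t = 7.0000: CF_t = 104.500000, DF = 0.591111, PV = 61.771047
Price P = sum_t PV_t = 82.700829

Answer: Price = 82.7008


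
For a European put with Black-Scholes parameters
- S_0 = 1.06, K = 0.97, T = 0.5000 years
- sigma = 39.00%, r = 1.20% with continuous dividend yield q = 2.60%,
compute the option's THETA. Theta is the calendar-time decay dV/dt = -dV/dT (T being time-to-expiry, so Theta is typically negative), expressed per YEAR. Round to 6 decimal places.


d1 = 0.4342473852; d2 = 0.1584757405
phi(d1) = 0.3630466542; exp(-qT) = 0.9870841350; exp(-rT) = 0.9940179641
Theta = -S*exp(-qT)*phi(d1)*sigma/(2*sqrt(T)) + r*K*exp(-rT)*N(-d2) - q*S*exp(-qT)*N(-d1)
N(-d1) = 0.3320544033; N(-d2) = 0.4370409677; sqrt(T) = 0.7071067812
Term 1 = -1.0600 * 0.9870841350 * 0.3630466542 * 0.3900 / (2 * 0.7071067812) = -0.1047543545
Term 2 = 0.0120 * 0.9700 * 0.9940179641 * 0.4370409677 = 0.0050567253
Term 3 = -0.0260 * 1.0600 * 0.9870841350 * 0.3320544033 = -0.0090332209
Theta = -0.1047543545 + (0.0050567253) + (-0.0090332209) = -0.108731

Answer: Theta = -0.108731


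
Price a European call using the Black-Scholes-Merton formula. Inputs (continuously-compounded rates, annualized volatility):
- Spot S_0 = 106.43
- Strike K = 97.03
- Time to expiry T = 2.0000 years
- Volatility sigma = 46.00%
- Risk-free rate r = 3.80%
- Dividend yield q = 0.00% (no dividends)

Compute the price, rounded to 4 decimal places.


d1 = (ln(S/K) + (r - q + 0.5*sigma^2) * T) / (sigma * sqrt(T)) = 0.58423512
d2 = d1 - sigma * sqrt(T) = -0.06630312
exp(-rT) = 0.92681621; exp(-qT) = 1.00000000
C = S_0 * exp(-qT) * N(d1) - K * exp(-rT) * N(d2)
N(d1) = 0.72046893; N(d2) = 0.47356825
C = 106.4300 * 1.00000000 * 0.72046893 - 97.0300 * 0.92681621 * 0.47356825 = 34.0920

Answer: Price = 34.0920


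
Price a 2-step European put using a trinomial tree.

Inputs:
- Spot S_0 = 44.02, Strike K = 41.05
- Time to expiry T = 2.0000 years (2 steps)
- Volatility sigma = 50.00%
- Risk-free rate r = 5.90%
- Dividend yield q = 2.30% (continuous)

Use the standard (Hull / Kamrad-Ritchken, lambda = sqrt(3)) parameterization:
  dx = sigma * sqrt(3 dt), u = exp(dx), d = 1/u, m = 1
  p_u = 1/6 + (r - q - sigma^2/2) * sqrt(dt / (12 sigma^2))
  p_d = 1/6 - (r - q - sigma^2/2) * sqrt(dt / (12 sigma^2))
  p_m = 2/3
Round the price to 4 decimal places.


Answer: Price = V(0,0) = 7.2277

Derivation:
dt = T/N = 1.000000; dx = sigma*sqrt(3*dt) = 0.866025
u = exp(dx) = 2.377443; d = 1/u = 0.420620
p_u = 0.115282, p_m = 0.666667, p_d = 0.218051
Discount per step: exp(-r*dt) = 0.942707
Stock lattice S(k, j) with j the centered position index:
  k=0: S(0,+0) = 44.0200
  k=1: S(1,-1) = 18.5157; S(1,+0) = 44.0200; S(1,+1) = 104.6550
  k=2: S(2,-2) = 7.7881; S(2,-1) = 18.5157; S(2,+0) = 44.0200; S(2,+1) = 104.6550; S(2,+2) = 248.8113
Terminal payoffs V(N, j) = max(K - S_T, 0):
  V(2,-2) = 33.261928; V(2,-1) = 22.534306; V(2,+0) = 0.000000; V(2,+1) = 0.000000; V(2,+2) = 0.000000
Backward induction: V(k, j) = exp(-r*dt) * [p_u * V(k+1, j+1) + p_m * V(k+1, j) + p_d * V(k+1, j-1)]
  V(1,-1) = exp(-r*dt) * [p_u*0.000000 + p_m*22.534306 + p_d*33.261928] = 20.999418
  V(1,+0) = exp(-r*dt) * [p_u*0.000000 + p_m*0.000000 + p_d*22.534306] = 4.632107
  V(1,+1) = exp(-r*dt) * [p_u*0.000000 + p_m*0.000000 + p_d*0.000000] = 0.000000
  V(0,+0) = exp(-r*dt) * [p_u*0.000000 + p_m*4.632107 + p_d*20.999418] = 7.227744


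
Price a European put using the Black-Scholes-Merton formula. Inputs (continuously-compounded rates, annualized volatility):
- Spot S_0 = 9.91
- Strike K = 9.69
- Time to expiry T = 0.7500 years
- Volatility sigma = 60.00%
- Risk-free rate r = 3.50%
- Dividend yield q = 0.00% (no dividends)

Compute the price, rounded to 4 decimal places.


d1 = (ln(S/K) + (r - q + 0.5*sigma^2) * T) / (sigma * sqrt(T)) = 0.35353067
d2 = d1 - sigma * sqrt(T) = -0.16608458
exp(-rT) = 0.97409154; exp(-qT) = 1.00000000
P = K * exp(-rT) * N(-d2) - S_0 * exp(-qT) * N(-d1)
N(-d1) = 0.36184532; N(-d2) = 0.56595480
P = 9.6900 * 0.97409154 * 0.56595480 - 9.9100 * 1.00000000 * 0.36184532 = 1.7561

Answer: Price = 1.7561


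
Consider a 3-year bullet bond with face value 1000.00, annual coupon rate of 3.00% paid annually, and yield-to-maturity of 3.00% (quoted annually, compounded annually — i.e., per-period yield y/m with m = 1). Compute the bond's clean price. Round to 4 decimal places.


Coupon per period c = face * coupon_rate / m = 30.000000
Periods per year m = 1; per-period yield y/m = 0.030000
Number of cashflows N = 3
Cashflows (t years, CF_t, discount factor 1/(1+y/m)^(m*t), PV):
  t = 1.0000: CF_t = 30.000000, DF = 0.970874, PV = 29.126214
  t = 2.0000: CF_t = 30.000000, DF = 0.942596, PV = 28.277877
  t = 3.0000: CF_t = 1030.000000, DF = 0.915142, PV = 942.595909
Price P = sum_t PV_t = 1000.000000

Answer: Price = 1000.0000


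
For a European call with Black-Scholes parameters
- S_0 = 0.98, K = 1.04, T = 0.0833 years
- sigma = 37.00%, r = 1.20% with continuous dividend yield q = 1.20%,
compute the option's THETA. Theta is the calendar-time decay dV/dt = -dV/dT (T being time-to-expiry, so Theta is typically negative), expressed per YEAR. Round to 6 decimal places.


d1 = -0.5030651036; d2 = -0.6098535393
phi(d1) = 0.3515245304; exp(-qT) = 0.9990008994; exp(-rT) = 0.9990008994
Theta = -S*exp(-qT)*phi(d1)*sigma/(2*sqrt(T)) - r*K*exp(-rT)*N(d2) + q*S*exp(-qT)*N(d1)
N(d1) = 0.3074592502; N(d2) = 0.2709794159; sqrt(T) = 0.2886173938
Term 1 = -0.9800 * 0.9990008994 * 0.3515245304 * 0.3700 / (2 * 0.2886173938) = -0.2205955866
Term 2 = -0.0120 * 1.0400 * 0.9990008994 * 0.2709794159 = -0.0033784443
Term 3 = 0.0120 * 0.9800 * 0.9990008994 * 0.3074592502 = 0.0036121083
Theta = -0.2205955866 + (-0.0033784443) + (0.0036121083) = -0.220362

Answer: Theta = -0.220362


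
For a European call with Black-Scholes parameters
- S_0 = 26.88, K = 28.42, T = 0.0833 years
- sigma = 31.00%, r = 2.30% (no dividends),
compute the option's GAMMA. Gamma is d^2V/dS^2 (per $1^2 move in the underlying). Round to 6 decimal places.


Answer: Gamma = 0.142084

Derivation:
d1 = -0.5565146675; d2 = -0.6459860596
phi(d1) = 0.3417100116; exp(-qT) = 1.0000000000; exp(-rT) = 0.9980859342
Gamma = exp(-qT) * phi(d1) / (S * sigma * sqrt(T)) = 1.0000000000 * 0.3417100116 / (26.8800 * 0.3100 * 0.2886173938) = 0.142084


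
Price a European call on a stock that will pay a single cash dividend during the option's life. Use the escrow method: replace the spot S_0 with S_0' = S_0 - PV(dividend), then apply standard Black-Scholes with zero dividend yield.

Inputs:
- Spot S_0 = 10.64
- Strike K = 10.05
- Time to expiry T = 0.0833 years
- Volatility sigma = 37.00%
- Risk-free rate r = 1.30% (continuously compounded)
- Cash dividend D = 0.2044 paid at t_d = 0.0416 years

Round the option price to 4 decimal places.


Answer: Price = 0.6626

Derivation:
PV(D) = D * exp(-r * t_d) = 0.2044 * 0.99945935 = 0.20428949
S_0' = S_0 - PV(D) = 10.6400 - 0.20428949 = 10.43571051
d1 = (ln(S_0'/K) + (r + sigma^2/2)*T) / (sigma*sqrt(T)) = 0.41620403
d2 = d1 - sigma*sqrt(T) = 0.30941560
exp(-rT) = 0.99891769
N(d1) = 0.66136965; N(d2) = 0.62149730
C = S_0' * N(d1) - K * exp(-rT) * N(d2) = 10.43571051 * 0.66136965 - 10.0500 * 0.99891769 * 0.62149730 = 0.6626


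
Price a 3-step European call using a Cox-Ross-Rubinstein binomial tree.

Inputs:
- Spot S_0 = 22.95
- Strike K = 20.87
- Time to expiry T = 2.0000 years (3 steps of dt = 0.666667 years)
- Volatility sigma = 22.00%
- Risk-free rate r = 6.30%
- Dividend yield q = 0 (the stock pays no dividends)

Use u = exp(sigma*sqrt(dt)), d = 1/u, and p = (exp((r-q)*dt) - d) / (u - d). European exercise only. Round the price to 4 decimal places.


Answer: Price = V(0,0) = 5.5273

Derivation:
dt = T/N = 0.666667
u = exp(sigma*sqrt(dt)) = 1.196774; d = 1/u = 0.835580
p = (exp((r-q)*dt) - d) / (u - d) = 0.573971
Discount per step: exp(-r*dt) = 0.958870
Stock lattice S(k, i) with i counting down-moves:
  k=0: S(0,0) = 22.9500
  k=1: S(1,0) = 27.4660; S(1,1) = 19.1766
  k=2: S(2,0) = 32.8705; S(2,1) = 22.9500; S(2,2) = 16.0235
  k=3: S(3,0) = 39.3386; S(3,1) = 27.4660; S(3,2) = 19.1766; S(3,3) = 13.3890
Terminal payoffs V(N, i) = max(S_T - K, 0):
  V(3,0) = 18.468579; V(3,1) = 6.595954; V(3,2) = 0.000000; V(3,3) = 0.000000
Backward induction: V(k, i) = exp(-r*dt) * [p * V(k+1, i) + (1-p) * V(k+1, i+1)].
  V(2,0) = exp(-r*dt) * [p*18.468579 + (1-p)*6.595954] = 12.858915
  V(2,1) = exp(-r*dt) * [p*6.595954 + (1-p)*0.000000] = 3.630169
  V(2,2) = exp(-r*dt) * [p*0.000000 + (1-p)*0.000000] = 0.000000
  V(1,0) = exp(-r*dt) * [p*12.858915 + (1-p)*3.630169] = 8.560021
  V(1,1) = exp(-r*dt) * [p*3.630169 + (1-p)*0.000000] = 1.997911
  V(0,0) = exp(-r*dt) * [p*8.560021 + (1-p)*1.997911] = 5.527279


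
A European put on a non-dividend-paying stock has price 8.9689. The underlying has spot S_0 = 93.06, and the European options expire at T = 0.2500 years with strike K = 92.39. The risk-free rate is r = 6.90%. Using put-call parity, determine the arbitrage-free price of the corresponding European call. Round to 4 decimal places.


Answer: Call price = 11.2190

Derivation:
Put-call parity: C - P = S_0 * exp(-qT) - K * exp(-rT).
S_0 * exp(-qT) = 93.0600 * 1.00000000 = 93.06000000
K * exp(-rT) = 92.3900 * 0.98289793 = 90.80993970
C = P + S*exp(-qT) - K*exp(-rT)
C = 8.9689 + 93.06000000 - 90.80993970 = 11.2190


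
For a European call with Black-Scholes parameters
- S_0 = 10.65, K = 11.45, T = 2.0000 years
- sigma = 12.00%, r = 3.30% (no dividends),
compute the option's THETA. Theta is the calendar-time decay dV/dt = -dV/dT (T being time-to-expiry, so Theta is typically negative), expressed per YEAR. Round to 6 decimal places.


d1 = 0.0469646309; d2 = -0.1227409966
phi(d1) = 0.3985025541; exp(-qT) = 1.0000000000; exp(-rT) = 0.9361308643
Theta = -S*exp(-qT)*phi(d1)*sigma/(2*sqrt(T)) - r*K*exp(-rT)*N(d2) + q*S*exp(-qT)*N(d1)
N(d1) = 0.5187292916; N(d2) = 0.4511560994; sqrt(T) = 1.4142135624
Term 1 = -10.6500 * 1.0000000000 * 0.3985025541 * 0.1200 / (2 * 1.4142135624) = -0.1800598855
Term 2 = -0.0330 * 11.4500 * 0.9361308643 * 0.4511560994 = -0.1595816032
Term 3 = 0 (no dividend yield, q = 0)
Theta = -0.1800598855 + (-0.1595816032) + (0.0000000000) = -0.339641

Answer: Theta = -0.339641


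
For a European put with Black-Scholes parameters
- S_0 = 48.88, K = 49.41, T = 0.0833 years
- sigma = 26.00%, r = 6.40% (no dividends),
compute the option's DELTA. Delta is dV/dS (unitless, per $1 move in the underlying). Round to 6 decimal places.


d1 = -0.0351513810; d2 = -0.1101919034
phi(d1) = 0.3986958861; exp(-qT) = 1.0000000000; exp(-rT) = 0.9946829856
N(-d1) = 0.5140204847
Delta = -exp(-qT) * N(-d1) = -1.0000000000 * 0.5140204847 = -0.514020

Answer: Delta = -0.514020


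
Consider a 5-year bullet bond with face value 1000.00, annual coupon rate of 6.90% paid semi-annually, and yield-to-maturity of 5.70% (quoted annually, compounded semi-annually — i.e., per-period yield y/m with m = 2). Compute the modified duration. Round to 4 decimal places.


Answer: Modified duration = 4.2128

Derivation:
Coupon per period c = face * coupon_rate / m = 34.500000
Periods per year m = 2; per-period yield y/m = 0.028500
Number of cashflows N = 10
Cashflows (t years, CF_t, discount factor 1/(1+y/m)^(m*t), PV):
  t = 0.5000: CF_t = 34.500000, DF = 0.972290, PV = 33.543996
  t = 1.0000: CF_t = 34.500000, DF = 0.945347, PV = 32.614483
  t = 1.5000: CF_t = 34.500000, DF = 0.919152, PV = 31.710728
  t = 2.0000: CF_t = 34.500000, DF = 0.893682, PV = 30.832015
  t = 2.5000: CF_t = 34.500000, DF = 0.868917, PV = 29.977652
  t = 3.0000: CF_t = 34.500000, DF = 0.844840, PV = 29.146964
  t = 3.5000: CF_t = 34.500000, DF = 0.821429, PV = 28.339294
  t = 4.0000: CF_t = 34.500000, DF = 0.798667, PV = 27.554005
  t = 4.5000: CF_t = 34.500000, DF = 0.776536, PV = 26.790476
  t = 5.0000: CF_t = 1034.500000, DF = 0.755018, PV = 781.065643
Price P = sum_t PV_t = 1051.575255
First compute Macaulay numerator sum_t t * PV_t:
  t * PV_t at t = 0.5000: 16.771998
  t * PV_t at t = 1.0000: 32.614483
  t * PV_t at t = 1.5000: 47.566091
  t * PV_t at t = 2.0000: 61.664030
  t * PV_t at t = 2.5000: 74.944130
  t * PV_t at t = 3.0000: 87.440891
  t * PV_t at t = 3.5000: 99.187528
  t * PV_t at t = 4.0000: 110.216018
  t * PV_t at t = 4.5000: 120.557142
  t * PV_t at t = 5.0000: 3905.328214
Macaulay duration D = 4556.290527 / 1051.575255 = 4.332824
Modified duration = D / (1 + y/m) = 4.332824 / (1 + 0.028500) = 4.212760
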